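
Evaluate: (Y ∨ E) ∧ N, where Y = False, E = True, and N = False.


Y = False, E = True, N = False
Step 1: Y ∨ E = False OR True = True
Step 2: True ∧ N = True AND False = False
OR is true when at least one operand is true; AND requires both.

False


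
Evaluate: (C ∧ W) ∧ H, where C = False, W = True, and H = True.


C = False, W = True, H = True
Step 1: C ∧ W = False AND True = False
Step 2: False ∧ H = False AND True = False
AND is true only when ALL operands are true.

False


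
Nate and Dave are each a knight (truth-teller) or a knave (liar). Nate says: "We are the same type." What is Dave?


Nate says: "We are the same type."
Case 1: Nate is a Knight (truth-teller)
  Statement is true → they ARE the same → Dave is also a Knight
Case 2: Nate is a Knave (liar)
  Statement is false → they are NOT the same → Dave is a Knight
In both cases, Dave is a Knight.

Knight


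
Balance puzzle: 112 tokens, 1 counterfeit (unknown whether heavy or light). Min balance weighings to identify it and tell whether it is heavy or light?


Let n = 112. 224 possibilities (n tokens × lighter/heavier); each weighing has 3 outcomes.
Bound for k weighings: say the first weighing puts j tokens on each pan. If it tips, the 2j weighed tokens remain suspects (each with a known direction) and k-1 weighings give 3^(k-1) outcomes; 3^(k-1) is odd, so 2j ≤ 3^(k-1) - 1. If it balances, the n - 2j unweighed tokens remain with direction unknown: 2(n - 2j) ≤ 3^(k-1) - 1 by the same parity argument. Adding, n ≤ (3^(k-1) - 1) + (3^(k-1) - 1)/2 = (3^k - 3)/2, and the classical three-group strategy achieves this (3 tokens in 2 weighings, 12 in 3, 39 in 4, 120 in 5).
So we need the smallest k with (3^k - 3)/2 ≥ 112.
k = 4: (3^4 - 3)/2 = 39 < 112 ✗
k = 5: (3^5 - 3)/2 = 120 ≥ 112 ✓

5


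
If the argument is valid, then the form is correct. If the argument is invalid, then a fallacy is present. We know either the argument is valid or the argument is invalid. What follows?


Constructive dilemma: (P → Q) ∧ (R → S), P ∨ R ⊢ Q ∨ S
Premise 1: the argument is valid → the form is correct
Premise 2: the argument is invalid → a fallacy is present
Premise 3: the argument is valid ∨ the argument is invalid
Case 1: Assuming the argument is valid, then by Premise 1, the form is correct.
Case 2: Assuming the argument is invalid, then by Premise 2, a fallacy is present.
Since one of the argument is valid or the argument is invalid must hold, we get the form is correct or a fallacy is present.

The form is correct or a fallacy is present.


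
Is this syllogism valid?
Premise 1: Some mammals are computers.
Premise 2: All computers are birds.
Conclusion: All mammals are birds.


Premise 1: Some mammals are computers.
Premise 2: All computers are birds.
Conclusion: All mammals are birds.
Fallacy: illicit minor. The minor term (mammals) is distributed in the conclusion ('All mammals ...') but undistributed in its premise ('Some mammals are computers' doesn't cover all mammals).
Only 'Some mammals are birds' follows, not 'All'.

Invalid


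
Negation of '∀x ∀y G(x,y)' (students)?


Original: ∀x ∀y G(x,y)
Rule: ¬∀→∃, ¬∃→∀, negate predicate.
Negation: ∃x ∃y ¬G(x,y)

∃x ∃y ¬G(x,y)


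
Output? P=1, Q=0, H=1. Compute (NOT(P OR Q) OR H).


P OR Q = 1
NOT(1) = 0
0 OR 1 = 1

1


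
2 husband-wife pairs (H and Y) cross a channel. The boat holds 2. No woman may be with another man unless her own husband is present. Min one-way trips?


Label couples H and Y.
1. WH+WY → (far: WH,WY; near: HH,HY)
2. WH ←   (far: WY; near: HH,HY,WH)
3. HH+HY → (far: HH,HY,WY; near: WH)
4. HH ←   (far: HY,WY; near: HH,WH)  — HH returns, since WH is alone on near bank
5. HH+WH → (far: all four; near: empty)
Every state respects the constraint.
Minimum trips = 5

5


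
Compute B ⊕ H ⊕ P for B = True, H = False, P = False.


B = True, H = False, P = False
Step 1: B ⊕ H = True XOR False = True
Step 2: True ⊕ P = True XOR False = True
XOR is true when an odd number of operands are true.

True


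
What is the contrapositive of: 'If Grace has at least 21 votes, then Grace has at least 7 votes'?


Original: If Grace has at least 21 votes, then Grace has at least 7 votes
Contrapositive: If ¬Q, then ¬P
Negate Q: not (Grace has at least 7 votes)
Negate P: not (Grace has at least 21 votes)

If not (Grace has at least 7 votes), then not (Grace has at least 21 votes).


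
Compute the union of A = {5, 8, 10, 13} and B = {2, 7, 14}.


A = {5, 8, 10, 13}
B = {2, 7, 14}
Operation: union
All elements combined: 2, 5, 7, 8, 10, 13, 14

{2, 5, 7, 8, 10, 13, 14}


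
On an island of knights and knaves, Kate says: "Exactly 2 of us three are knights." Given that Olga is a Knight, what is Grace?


Kate claims exactly 2 knights among Kate, Olga, Grace.
Given: Olga is a Knight.

Case 1: Kate is a Knight (tells truth)
  Then exactly 2 of the three are knights.
  Counting Kate, Olga: 2 knight(s) so far. Need 0 more → Grace = Knave.
Case 2: Kate is a Knave (lies)
  Then the count is NOT 2.
  If Grace = Knight, count = 2 = 2 → claim would be true, contradicts lie.
  If Grace = Knave, count = 1 ≠ 2 → lie confirmed ✓

Grace is a Knave.

Knave


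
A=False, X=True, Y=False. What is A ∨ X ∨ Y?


A = False, X = True, Y = False
Expression: A ∨ X ∨ Y
Step 1: A ∨ X = False OR True = True
Step 2: (True) ∨ Y = True OR False = True

True


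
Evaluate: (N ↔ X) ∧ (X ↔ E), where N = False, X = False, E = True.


N = False, X = False, E = True
Step 1: N ↔ X is true when N and X have the same value. Result: True
Step 2: X ↔ E is true when X and E have the same value. Result: False
Step 3: True ∧ False = False

False


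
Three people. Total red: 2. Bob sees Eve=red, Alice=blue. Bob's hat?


Total red = 2, seen red = 1
Own red = 2 - 1 = 1
Bob's hat is red.

red


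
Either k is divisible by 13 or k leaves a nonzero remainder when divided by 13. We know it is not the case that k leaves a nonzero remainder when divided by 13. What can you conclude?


Disjunctive syllogism: P ∨ Q, ¬P ⊢ Q
Disjunction: k is divisible by 13 ∨ k leaves a nonzero remainder when divided by 13
We know it is not the case that k leaves a nonzero remainder when divided by 13.
By disjunctive syllogism, the other disjunct must be true.

k is divisible by 13


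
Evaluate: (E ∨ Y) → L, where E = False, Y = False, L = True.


E = False, Y = False, L = True
Step 1: E ∨ Y = False OR False = False
Step 2: (False) → L: false only when antecedent=True and L=False.
Result: True

True


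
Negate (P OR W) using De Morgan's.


De Morgan's law: ¬(P ∨ Q) ≡ ¬P ∧ ¬Q
¬(P ∨ W) = ¬P ∧ ¬W

¬P ∧ ¬W


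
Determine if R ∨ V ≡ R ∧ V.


Expression 1: R ∨ V
Expression 2: R ∧ V
Truth table (R V | Expr1 Expr2):
  T T |   T     T
  T F |   T     F   ← differ
  F T |   T     F   ← differ
  F F |   F     F
Counterexample: R=T, V=F gives Expr1 = T but Expr2 = F, so the expressions are NOT logically equivalent.

No


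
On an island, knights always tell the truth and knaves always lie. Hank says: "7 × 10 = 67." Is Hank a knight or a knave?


Statement: "7 × 10 = 67."
Actual: 7 × 10 = 70
Claimed: 67
Statement is FALSE → Hank lies → Knave

Knave


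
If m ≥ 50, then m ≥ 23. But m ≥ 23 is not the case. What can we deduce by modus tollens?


Modus tollens: P → Q, ¬Q ⊢ ¬P
P: m ≥ 50
Q: m ≥ 23
We have P → Q and Q is false.
By modus tollens, P must be false.

It is not the case that m ≥ 50


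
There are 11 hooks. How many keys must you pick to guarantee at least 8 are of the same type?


Pigeonhole: to guarantee k in one of n categories, need (k-1)×n + 1.
k = 8, n = 11
Minimum = (8-1) × 11 + 1 = 7 × 11 + 1

78


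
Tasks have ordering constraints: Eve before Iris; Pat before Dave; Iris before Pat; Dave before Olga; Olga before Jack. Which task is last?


Constraints: Eve before Iris; Pat before Dave; Iris before Pat; Dave before Olga; Olga before Jack
The last task can have nothing scheduled after it, so it must never appear on the left of a 'before'.
Tasks appearing before some other task: Eve, Pat, Iris, Dave, Olga.
The only task not in that list is Jack → it is last.

Jack


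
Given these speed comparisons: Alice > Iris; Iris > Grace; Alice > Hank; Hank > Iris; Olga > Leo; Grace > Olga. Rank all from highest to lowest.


Constraints: Alice > Iris; Iris > Grace; Alice > Hank; Hank > Iris; Olga > Leo; Grace > Olga
Method: at each step, the next-highest is the one remaining person who never appears on the smaller side of a constraint between remaining people.
  Step 1: remaining {Leo, Iris, Alice, Grace, Olga, Hank}; on the smaller side: {Leo, Iris, Grace, Olga, Hank} → Alice is next (Alice > Iris; Alice > Hank).
  Step 2: remaining {Leo, Iris, Grace, Olga, Hank}; on the smaller side: {Leo, Iris, Grace, Olga} → Hank is next (Hank > Iris).
  Step 3: remaining {Leo, Iris, Grace, Olga}; on the smaller side: {Leo, Grace, Olga} → Iris is next (Iris > Grace).
  Step 4: remaining {Leo, Grace, Olga}; on the smaller side: {Leo, Olga} → Grace is next (Grace > Olga).
  Step 5: remaining {Leo, Olga}; on the smaller side: {Leo} → Olga is next (Olga > Leo).
  Step 6: only Leo remains → lowest.
Final ranking (highest to lowest):

Alice > Hank > Iris > Grace > Olga > Leo


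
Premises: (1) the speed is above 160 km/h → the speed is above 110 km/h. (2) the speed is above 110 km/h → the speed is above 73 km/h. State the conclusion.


Hypothetical syllogism: P → Q, Q → R ⊢ P → R
Premise 1: the speed is above 160 km/h → the speed is above 110 km/h
Premise 2: the speed is above 110 km/h → the speed is above 73 km/h
Chain the implications: the middle term (the speed is above 110 km/h) links the two.
Conclusion: If the speed is above 160 km/h, then the speed is above 73 km/h.

If the speed is above 160 km/h, then the speed is above 73 km/h.


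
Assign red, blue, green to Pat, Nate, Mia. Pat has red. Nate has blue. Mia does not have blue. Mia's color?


From clues:
  Nate → blue
  Pat → red
By elimination, Mia gets the remaining.

green


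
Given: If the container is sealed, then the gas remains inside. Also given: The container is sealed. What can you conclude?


Modus ponens: P → Q, P ⊢ Q
P: the container is sealed
Q: the gas remains inside
We have P → Q and P is true.
By modus ponens, Q must be true.

The gas remains inside


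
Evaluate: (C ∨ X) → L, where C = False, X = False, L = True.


C = False, X = False, L = True
Step 1: C ∨ X = False OR False = False
Step 2: (False) → L: false only when antecedent=True and L=False.
Result: True

True


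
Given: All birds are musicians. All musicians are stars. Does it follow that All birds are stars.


Premise 1: All birds are musicians.
Premise 2: All musicians are stars.
Conclusion: All birds are stars.
Barbara syllogism (AAA-1): All A are B, All B are C → All A are C.
Middle term (musicians) distributed in premise 2.

Valid


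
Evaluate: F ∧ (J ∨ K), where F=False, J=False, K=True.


F = False, J = False, K = True
Expression: F ∧ (J ∨ K)
Step 1: J ∨ K = False OR True = True
Step 2: F ∧ (True) = False AND True = False

False


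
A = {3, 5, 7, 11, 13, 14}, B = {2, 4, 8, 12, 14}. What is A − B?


A = {3, 5, 7, 11, 13, 14}
B = {2, 4, 8, 12, 14}
Operation: difference A − B
In A but not B: 3, 5, 7, 11, 13

{3, 5, 7, 11, 13}


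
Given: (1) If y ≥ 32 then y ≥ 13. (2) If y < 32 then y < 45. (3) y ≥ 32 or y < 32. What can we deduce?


Constructive dilemma: (P → Q) ∧ (R → S), P ∨ R ⊢ Q ∨ S
Premise 1: y ≥ 32 → y ≥ 13
Premise 2: y < 32 → y < 45
Premise 3: y ≥ 32 ∨ y < 32
Case 1: Assuming y ≥ 32, then by Premise 1, y ≥ 13.
Case 2: Assuming y < 32, then by Premise 2, y < 45.
Since one of y ≥ 32 or y < 32 must hold, we get y ≥ 13 or y < 45.

y ≥ 13 or y < 45.


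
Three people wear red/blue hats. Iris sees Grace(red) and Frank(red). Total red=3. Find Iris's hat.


Total red = 3, seen red = 2
Own red = 3 - 2 = 1
Iris's hat is red.

red


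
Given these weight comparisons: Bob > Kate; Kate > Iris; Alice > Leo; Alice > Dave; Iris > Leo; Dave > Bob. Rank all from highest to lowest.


Constraints: Bob > Kate; Kate > Iris; Alice > Leo; Alice > Dave; Iris > Leo; Dave > Bob
Method: at each step, the next-highest is the one remaining person who never appears on the smaller side of a constraint between remaining people.
  Step 1: remaining {Iris, Dave, Kate, Leo, Bob, Alice}; on the smaller side: {Iris, Dave, Kate, Leo, Bob} → Alice is next (Alice > Leo; Alice > Dave).
  Step 2: remaining {Iris, Dave, Kate, Leo, Bob}; on the smaller side: {Iris, Kate, Leo, Bob} → Dave is next (Dave > Bob).
  Step 3: remaining {Iris, Kate, Leo, Bob}; on the smaller side: {Iris, Kate, Leo} → Bob is next (Bob > Kate).
  Step 4: remaining {Iris, Kate, Leo}; on the smaller side: {Iris, Leo} → Kate is next (Kate > Iris).
  Step 5: remaining {Iris, Leo}; on the smaller side: {Leo} → Iris is next (Iris > Leo).
  Step 6: only Leo remains → lowest.
Final ranking (highest to lowest):

Alice > Dave > Bob > Kate > Iris > Leo


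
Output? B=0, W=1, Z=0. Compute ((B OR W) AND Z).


B OR W = 0|1 = 1
1 AND 0 = 0

0


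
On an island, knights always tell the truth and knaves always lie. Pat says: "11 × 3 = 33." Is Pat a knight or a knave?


Statement: "11 × 3 = 33."
Actual: 11 × 3 = 33
Claimed: 33
Statement is TRUE → Pat tells the truth → Knight

Knight


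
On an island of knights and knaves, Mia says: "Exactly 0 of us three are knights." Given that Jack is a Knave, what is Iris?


Mia claims exactly 0 knights among Mia, Jack, Iris.
Given: Jack is a Knave.

Case 1: Mia is a Knight (tells truth)
  Then exactly 0 of the three are knights.
  Counting Mia, Jack: 1 knight(s) so far. Need -1 more → impossible.
Case 2: Mia is a Knave (lies)
  Then the count is NOT 0.
  If Iris = Knave, count = 0 = 0 → claim would be true, contradicts lie.
  If Iris = Knight, count = 1 ≠ 0 → lie confirmed ✓

Iris is a Knight.

Knight


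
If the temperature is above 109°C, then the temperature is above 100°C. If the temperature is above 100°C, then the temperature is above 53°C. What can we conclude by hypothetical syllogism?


Hypothetical syllogism: P → Q, Q → R ⊢ P → R
Premise 1: the temperature is above 109°C → the temperature is above 100°C
Premise 2: the temperature is above 100°C → the temperature is above 53°C
Chain the implications: the middle term (the temperature is above 100°C) links the two.
Conclusion: If the temperature is above 109°C, then the temperature is above 53°C.

If the temperature is above 109°C, then the temperature is above 53°C.


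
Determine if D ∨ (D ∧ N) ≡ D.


Expression 1: D ∨ (D ∧ N)
Expression 2: D
Truth table (D N | Expr1 Expr2):
  T T |   T     T
  T F |   T     T
  F T |   F     F
  F F |   F     F
All 4 rows agree, so the expressions are logically equivalent.

Yes


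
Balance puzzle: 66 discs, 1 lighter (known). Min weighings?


Each weighing has 3 outcomes (left heavy / balance / right heavy), so k weighings distinguish at most 3^k cases; splitting into three near-equal groups achieves this.
Need 3^k ≥ 66: 3^3 = 27 < 66 ≤ 3^4 = 81
k = ⌈log₃(66)⌉ = 4

4


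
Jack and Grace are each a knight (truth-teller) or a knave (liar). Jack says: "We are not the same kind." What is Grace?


Jack says: "We are not the same kind."
Case 1: Jack is a Knight (truth-teller)
  Statement is true → they ARE different → Grace is a Knave
Case 2: Jack is a Knave (liar)
  Statement is false → they are NOT different → Grace is a Knave
In both cases, Grace is a Knave.

Knave


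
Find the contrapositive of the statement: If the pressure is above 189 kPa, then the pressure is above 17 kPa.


Original: If the pressure is above 189 kPa, then the pressure is above 17 kPa
Contrapositive: If ¬Q, then ¬P
Negate Q: not (the pressure is above 17 kPa)
Negate P: not (the pressure is above 189 kPa)

If not (the pressure is above 17 kPa), then not (the pressure is above 189 kPa).


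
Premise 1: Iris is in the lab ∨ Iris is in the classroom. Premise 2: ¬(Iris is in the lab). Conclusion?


Disjunctive syllogism: P ∨ Q, ¬P ⊢ Q
Disjunction: Iris is in the lab ∨ Iris is in the classroom
We know it is not the case that Iris is in the lab.
By disjunctive syllogism, the other disjunct must be true.

Iris is in the classroom


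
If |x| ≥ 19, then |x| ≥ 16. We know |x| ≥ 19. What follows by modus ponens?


Modus ponens: P → Q, P ⊢ Q
P: |x| ≥ 19
Q: |x| ≥ 16
We have P → Q and P is true.
By modus ponens, Q must be true.

|x| ≥ 16


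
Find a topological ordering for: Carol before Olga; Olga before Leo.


Constraints: Carol before Olga; Olga before Leo
Method: repeatedly schedule the remaining task that has no remaining task required before it.
  Step 1: remaining {Carol, Olga, Leo}; every task except Carol still has a predecessor pending → schedule Carol.
  Step 2: remaining {Olga, Leo}; every task except Olga still has a predecessor pending → schedule Olga.
  Step 3: only Leo remains → schedule Leo.
Resulting order:

Carol → Olga → Leo


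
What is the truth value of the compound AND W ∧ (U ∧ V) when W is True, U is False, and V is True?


W = True, U = False, V = True
Step 1: U ∧ V = False AND True = False
Step 2: W ∧ False = True AND False = False
AND is true only when ALL operands are true.

False


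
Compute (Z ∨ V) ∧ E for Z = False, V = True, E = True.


Z = False, V = True, E = True
Step 1: Z ∨ V = False OR True = True
Step 2: True ∧ E = True AND True = True
OR is true when at least one operand is true; AND requires both.

True


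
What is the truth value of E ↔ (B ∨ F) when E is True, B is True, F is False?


E = True, B = True, F = False
Step 1: B ∨ F = True OR False = True
Step 2: E ↔ (True): true when both sides have same truth value.
Result: True ↔ True = True

True


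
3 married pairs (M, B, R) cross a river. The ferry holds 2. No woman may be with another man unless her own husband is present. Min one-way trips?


Label couples M, B, R (H = husband, W = wife).
Counting alone: 6 people, the ferry carries 2 and someone must bring it back, so each round trip nets at most +1 on the far side until the last crossing → at least 9 trips. The jealousy constraint makes 9 impossible; the shortest valid schedule has 11:
1. WM+WB →  (far: WM,WB; near: HM,HB,HR,WR)
2. WM ←       (far: WB; near: HM,HB,HR,WM,WR)
3. WM+WR →  (far: WM,WB,WR; near: HM,HB,HR)
4. WM ←       (far: WB,WR; near: HM,HB,HR,WM)
5. HB+HR →  (far: HB,WB,HR,WR; near: HM,WM)
6. HB+WB ←  (far: HR,WR; near: HM,WM,HB,WB)
7. HM+HB →  (far: HM,HB,HR,WR; near: WM,WB)
8. WR ←       (far: HM,HB,HR; near: WM,WB,WR)
9. WM+WB →  (far: HM,WM,HB,WB,HR; near: WR)
10. HR ←      (far: HM,WM,HB,WB; near: HR,WR)
11. HR+WR → (far: all six; near: empty)
In every state each wife is either with her husband or with no other man.
Minimum trips = 11

11


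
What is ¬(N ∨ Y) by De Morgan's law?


De Morgan's law: ¬(P ∨ Q) ≡ ¬P ∧ ¬Q
¬(N ∨ Y) = ¬N ∧ ¬Y

¬N ∧ ¬Y


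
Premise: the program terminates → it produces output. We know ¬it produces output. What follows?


Modus tollens: P → Q, ¬Q ⊢ ¬P
P: the program terminates
Q: it produces output
We have P → Q and Q is false.
By modus tollens, P must be false.

It is not the case that the program terminates


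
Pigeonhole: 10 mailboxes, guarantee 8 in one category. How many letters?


Pigeonhole: to guarantee k in one of n categories, need (k-1)×n + 1.
k = 8, n = 10
Minimum = (8-1) × 10 + 1 = 7 × 10 + 1

71


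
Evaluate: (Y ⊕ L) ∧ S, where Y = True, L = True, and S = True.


Y = True, L = True, S = True
Step 1: Y ⊕ L = True XOR True = False
Step 2: False ∧ S = False AND True = False
XOR true when exactly one of Y,L is true; then AND with S.

False


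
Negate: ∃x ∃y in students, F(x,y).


Original: ∃x ∃y F(x,y)
Rule: ¬∀→∃, ¬∃→∀, negate predicate.
Negation: ∀x ∀y ¬F(x,y)

∀x ∀y ¬F(x,y)


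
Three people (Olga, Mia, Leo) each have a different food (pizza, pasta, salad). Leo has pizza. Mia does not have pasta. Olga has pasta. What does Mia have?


From clues:
  Leo → pizza
  Olga → pasta
By elimination, Mia gets the remaining.

salad


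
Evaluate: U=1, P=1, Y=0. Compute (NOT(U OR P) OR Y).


U OR P = 1
NOT(1) = 0
0 OR 0 = 0

0


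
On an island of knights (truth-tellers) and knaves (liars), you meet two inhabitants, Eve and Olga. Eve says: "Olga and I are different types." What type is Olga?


Eve says: "Olga and I are different types."
Case 1: Eve is a Knight (truth-teller)
  Statement is true → they ARE different → Olga is a Knave
Case 2: Eve is a Knave (liar)
  Statement is false → they are NOT different → Olga is a Knave
In both cases, Olga is a Knave.

Knave


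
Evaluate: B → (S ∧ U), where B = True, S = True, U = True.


B = True, S = True, U = True
Step 1: S ∧ U = True AND True = True
Step 2: B → (True): false only when B=True and consequent=False.
Result: True

True


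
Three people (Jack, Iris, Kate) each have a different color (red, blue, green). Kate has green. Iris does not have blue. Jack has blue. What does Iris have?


From clues:
  Kate → green
  Jack → blue
By elimination, Iris gets the remaining.

red


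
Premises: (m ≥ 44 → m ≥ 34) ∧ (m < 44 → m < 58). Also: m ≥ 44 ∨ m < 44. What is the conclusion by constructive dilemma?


Constructive dilemma: (P → Q) ∧ (R → S), P ∨ R ⊢ Q ∨ S
Premise 1: m ≥ 44 → m ≥ 34
Premise 2: m < 44 → m < 58
Premise 3: m ≥ 44 ∨ m < 44
Case 1: Assuming m ≥ 44, then by Premise 1, m ≥ 34.
Case 2: Assuming m < 44, then by Premise 2, m < 58.
Since one of m ≥ 44 or m < 44 must hold, we get m ≥ 34 or m < 58.

m ≥ 34 or m < 58.


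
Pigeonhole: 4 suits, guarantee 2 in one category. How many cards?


Pigeonhole: to guarantee k in one of n categories, need (k-1)×n + 1.
k = 2, n = 4
Minimum = (2-1) × 4 + 1 = 1 × 4 + 1

5


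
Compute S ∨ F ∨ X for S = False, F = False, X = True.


S = False, F = False, X = True
Step 1: S ∨ F = False OR False = False
Step 2: False ∨ X = False OR True = True
OR is true when at least one operand is true.

True


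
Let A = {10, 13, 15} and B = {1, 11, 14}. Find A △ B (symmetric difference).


A = {10, 13, 15}
B = {1, 11, 14}
Operation: symmetric difference
In A only: [10, 13, 15], in B only: [1, 11, 14]

{1, 10, 11, 13, 14, 15}


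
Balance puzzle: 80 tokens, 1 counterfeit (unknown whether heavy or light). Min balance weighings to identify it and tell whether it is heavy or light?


Let n = 80. 160 possibilities (n tokens × lighter/heavier); each weighing has 3 outcomes.
Bound for k weighings: say the first weighing puts j tokens on each pan. If it tips, the 2j weighed tokens remain suspects (each with a known direction) and k-1 weighings give 3^(k-1) outcomes; 3^(k-1) is odd, so 2j ≤ 3^(k-1) - 1. If it balances, the n - 2j unweighed tokens remain with direction unknown: 2(n - 2j) ≤ 3^(k-1) - 1 by the same parity argument. Adding, n ≤ (3^(k-1) - 1) + (3^(k-1) - 1)/2 = (3^k - 3)/2, and the classical three-group strategy achieves this (3 tokens in 2 weighings, 12 in 3, 39 in 4, 120 in 5).
So we need the smallest k with (3^k - 3)/2 ≥ 80.
k = 4: (3^4 - 3)/2 = 39 < 80 ✗
k = 5: (3^5 - 3)/2 = 120 ≥ 80 ✓

5


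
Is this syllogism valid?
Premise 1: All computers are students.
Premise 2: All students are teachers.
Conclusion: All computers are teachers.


Premise 1: All computers are students.
Premise 2: All students are teachers.
Conclusion: All computers are teachers.
Barbara syllogism (AAA-1): All A are B, All B are C → All A are C.
Middle term (students) distributed in premise 2.

Valid


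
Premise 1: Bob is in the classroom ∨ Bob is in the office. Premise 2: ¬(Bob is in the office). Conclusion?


Disjunctive syllogism: P ∨ Q, ¬P ⊢ Q
Disjunction: Bob is in the classroom ∨ Bob is in the office
We know it is not the case that Bob is in the office.
By disjunctive syllogism, the other disjunct must be true.

Bob is in the classroom


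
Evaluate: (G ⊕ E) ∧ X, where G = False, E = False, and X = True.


G = False, E = False, X = True
Step 1: G ⊕ E = False XOR False = False
Step 2: False ∧ X = False AND True = False
XOR true when exactly one of G,E is true; then AND with X.

False


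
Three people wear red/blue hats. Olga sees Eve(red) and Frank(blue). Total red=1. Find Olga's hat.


Total red = 1, seen red = 1
Own red = 1 - 1 = 0
Olga's hat is blue.

blue


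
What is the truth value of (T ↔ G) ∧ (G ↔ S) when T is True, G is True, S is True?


T = True, G = True, S = True
Step 1: T ↔ G is true when T and G have the same value. Result: True
Step 2: G ↔ S is true when G and S have the same value. Result: True
Step 3: True ∧ True = True

True


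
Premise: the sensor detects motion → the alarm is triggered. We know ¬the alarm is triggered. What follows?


Modus tollens: P → Q, ¬Q ⊢ ¬P
P: the sensor detects motion
Q: the alarm is triggered
We have P → Q and Q is false.
By modus tollens, P must be false.

It is not the case that the sensor detects motion


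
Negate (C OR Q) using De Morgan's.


De Morgan's law: ¬(P ∨ Q) ≡ ¬P ∧ ¬Q
¬(C ∨ Q) = ¬C ∧ ¬Q

¬C ∧ ¬Q


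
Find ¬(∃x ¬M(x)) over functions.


Original: ∃x ¬M(x)
Rule: ¬∀→∃, ¬∃→∀, negate predicate.
Negation: ∀x M(x)

∀x M(x)


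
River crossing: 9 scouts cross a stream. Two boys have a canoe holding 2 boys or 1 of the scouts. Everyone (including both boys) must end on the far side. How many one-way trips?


Per crossing of one of the scouts: boys→, one←, one of the scouts→, one← = 4 trips
9 × 4 = 36, + 1 final boys→ = 37
Minimum trips = 37

37


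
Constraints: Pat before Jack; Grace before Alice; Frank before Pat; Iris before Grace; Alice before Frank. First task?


Constraints: Pat before Jack; Grace before Alice; Frank before Pat; Iris before Grace; Alice before Frank
The first task can have nothing scheduled before it, so it must never appear on the right of a 'before'.
Tasks appearing after some 'before': Jack, Alice, Pat, Grace, Frank.
The only task not in that list is Iris → it is first.

Iris


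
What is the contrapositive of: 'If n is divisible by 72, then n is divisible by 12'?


Original: If n is divisible by 72, then n is divisible by 12
Contrapositive: If ¬Q, then ¬P
Negate Q: not (n is divisible by 12)
Negate P: not (n is divisible by 72)

If not (n is divisible by 12), then not (n is divisible by 72).


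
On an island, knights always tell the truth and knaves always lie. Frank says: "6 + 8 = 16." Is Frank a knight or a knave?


Statement: "6 + 8 = 16."
Actual: 6 + 8 = 14
Claimed: 16
Statement is FALSE → Frank lies → Knave

Knave


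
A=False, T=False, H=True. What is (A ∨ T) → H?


A = False, T = False, H = True
Expression: (A ∨ T) → H
Step 1: A ∨ T = False OR False = False
Step 2: (False) → H = False → True (false only if antecedent True and consequent False) = True

True


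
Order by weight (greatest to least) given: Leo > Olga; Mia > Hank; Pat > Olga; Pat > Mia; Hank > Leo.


Constraints: Leo > Olga; Mia > Hank; Pat > Olga; Pat > Mia; Hank > Leo
Method: at each step, the next-highest is the one remaining person who never appears on the smaller side of a constraint between remaining people.
  Step 1: remaining {Pat, Mia, Hank, Olga, Leo}; on the smaller side: {Mia, Hank, Olga, Leo} → Pat is next (Pat > Olga; Pat > Mia).
  Step 2: remaining {Mia, Hank, Olga, Leo}; on the smaller side: {Hank, Olga, Leo} → Mia is next (Mia > Hank).
  Step 3: remaining {Hank, Olga, Leo}; on the smaller side: {Olga, Leo} → Hank is next (Hank > Leo).
  Step 4: remaining {Olga, Leo}; on the smaller side: {Olga} → Leo is next (Leo > Olga).
  Step 5: only Olga remains → lowest.
Final ranking (highest to lowest):

Pat > Mia > Hank > Leo > Olga


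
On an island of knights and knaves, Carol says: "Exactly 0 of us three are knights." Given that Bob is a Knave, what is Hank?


Carol claims exactly 0 knights among Carol, Bob, Hank.
Given: Bob is a Knave.

Case 1: Carol is a Knight (tells truth)
  Then exactly 0 of the three are knights.
  Counting Carol, Bob: 1 knight(s) so far. Need -1 more → impossible.
Case 2: Carol is a Knave (lies)
  Then the count is NOT 0.
  If Hank = Knave, count = 0 = 0 → claim would be true, contradicts lie.
  If Hank = Knight, count = 1 ≠ 0 → lie confirmed ✓

Hank is a Knight.

Knight


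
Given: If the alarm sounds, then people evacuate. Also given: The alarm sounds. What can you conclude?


Modus ponens: P → Q, P ⊢ Q
P: the alarm sounds
Q: people evacuate
We have P → Q and P is true.
By modus ponens, Q must be true.

People evacuate


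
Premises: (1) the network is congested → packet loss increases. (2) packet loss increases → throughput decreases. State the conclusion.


Hypothetical syllogism: P → Q, Q → R ⊢ P → R
Premise 1: the network is congested → packet loss increases
Premise 2: packet loss increases → throughput decreases
Chain the implications: the middle term (packet loss increases) links the two.
Conclusion: If the network is congested, then throughput decreases.

If the network is congested, then throughput decreases.


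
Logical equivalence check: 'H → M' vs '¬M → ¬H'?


Expression 1: H → M
Expression 2: ¬M → ¬H
Truth table (H M | Expr1 Expr2):
  T T |   T     T
  T F |   F     F
  F T |   T     T
  F F |   T     T
All 4 rows agree, so the expressions are logically equivalent.

Yes


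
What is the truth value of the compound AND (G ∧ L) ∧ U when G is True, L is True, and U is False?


G = True, L = True, U = False
Step 1: G ∧ L = True AND True = True
Step 2: True ∧ U = True AND False = False
AND is true only when ALL operands are true.

False


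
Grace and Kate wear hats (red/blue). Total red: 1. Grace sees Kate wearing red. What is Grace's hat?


Total red = 1, Kate = red
Red accounted for: 1
Remaining for Grace: 0
Grace's hat is blue.

blue


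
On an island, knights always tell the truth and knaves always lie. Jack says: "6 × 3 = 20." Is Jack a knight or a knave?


Statement: "6 × 3 = 20."
Actual: 6 × 3 = 18
Claimed: 20
Statement is FALSE → Jack lies → Knave

Knave


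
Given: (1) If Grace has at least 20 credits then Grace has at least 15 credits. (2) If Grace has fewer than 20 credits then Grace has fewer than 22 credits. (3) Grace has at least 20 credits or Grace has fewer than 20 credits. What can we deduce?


Constructive dilemma: (P → Q) ∧ (R → S), P ∨ R ⊢ Q ∨ S
Premise 1: Grace has at least 20 credits → Grace has at least 15 credits
Premise 2: Grace has fewer than 20 credits → Grace has fewer than 22 credits
Premise 3: Grace has at least 20 credits ∨ Grace has fewer than 20 credits
Case 1: Assuming Grace has at least 20 credits, then by Premise 1, Grace has at least 15 credits.
Case 2: Assuming Grace has fewer than 20 credits, then by Premise 2, Grace has fewer than 22 credits.
Since one of Grace has at least 20 credits or Grace has fewer than 20 credits must hold, we get Grace has at least 15 credits or Grace has fewer than 22 credits.

Grace has at least 15 credits or Grace has fewer than 22 credits.


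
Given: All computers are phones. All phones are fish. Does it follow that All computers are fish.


Premise 1: All computers are phones.
Premise 2: All phones are fish.
Conclusion: All computers are fish.
Barbara syllogism (AAA-1): All A are B, All B are C → All A are C.
Middle term (phones) distributed in premise 2.

Valid


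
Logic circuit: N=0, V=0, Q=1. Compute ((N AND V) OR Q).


N AND V = 0&0 = 0
0 OR 1 = 1

1


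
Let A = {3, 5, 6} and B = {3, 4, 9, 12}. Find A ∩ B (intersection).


A = {3, 5, 6}
B = {3, 4, 9, 12}
Operation: intersection
Elements in both: 3

{3}


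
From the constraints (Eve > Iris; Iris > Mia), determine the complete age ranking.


Constraints: Eve > Iris; Iris > Mia
Method: at each step, the next-highest is the one remaining person who never appears on the smaller side of a constraint between remaining people.
  Step 1: remaining {Iris, Eve, Mia}; on the smaller side: {Iris, Mia} → Eve is next (Eve > Iris).
  Step 2: remaining {Iris, Mia}; on the smaller side: {Mia} → Iris is next (Iris > Mia).
  Step 3: only Mia remains → lowest.
Final ranking (highest to lowest):

Eve > Iris > Mia


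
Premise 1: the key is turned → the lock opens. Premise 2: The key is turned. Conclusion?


Modus ponens: P → Q, P ⊢ Q
P: the key is turned
Q: the lock opens
We have P → Q and P is true.
By modus ponens, Q must be true.

The lock opens


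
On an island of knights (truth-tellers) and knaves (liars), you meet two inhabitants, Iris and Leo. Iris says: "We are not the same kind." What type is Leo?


Iris says: "We are not the same kind."
Case 1: Iris is a Knight (truth-teller)
  Statement is true → they ARE different → Leo is a Knave
Case 2: Iris is a Knave (liar)
  Statement is false → they are NOT different → Leo is a Knave
In both cases, Leo is a Knave.

Knave


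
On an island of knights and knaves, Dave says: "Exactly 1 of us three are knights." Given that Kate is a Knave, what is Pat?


Dave claims exactly 1 knights among Dave, Kate, Pat.
Given: Kate is a Knave.

Case 1: Dave is a Knight (tells truth)
  Then exactly 1 of the three are knights.
  Counting Dave, Kate: 1 knight(s) so far. Need 0 more → Pat = Knave.
Case 2: Dave is a Knave (lies)
  Then the count is NOT 1.
  If Pat = Knight, count = 1 = 1 → claim would be true, contradicts lie.
  If Pat = Knave, count = 0 ≠ 1 → lie confirmed ✓

Pat is a Knave.

Knave


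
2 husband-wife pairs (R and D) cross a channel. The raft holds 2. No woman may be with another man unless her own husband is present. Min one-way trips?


Label couples R and D.
1. WR+WD → (far: WR,WD; near: HR,HD)
2. WR ←   (far: WD; near: HR,HD,WR)
3. HR+HD → (far: HR,HD,WD; near: WR)
4. HR ←   (far: HD,WD; near: HR,WR)  — HR returns, since WR is alone on near bank
5. HR+WR → (far: all four; near: empty)
Every state respects the constraint.
Minimum trips = 5

5


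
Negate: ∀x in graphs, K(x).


Original: ∀x K(x)
Rule: ¬∀→∃, ¬∃→∀, negate predicate.
Negation: ∃x ¬K(x)

∃x ¬K(x)


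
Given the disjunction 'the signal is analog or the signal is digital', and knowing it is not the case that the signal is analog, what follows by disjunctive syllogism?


Disjunctive syllogism: P ∨ Q, ¬P ⊢ Q
Disjunction: the signal is analog ∨ the signal is digital
We know it is not the case that the signal is analog.
By disjunctive syllogism, the other disjunct must be true.

The signal is digital


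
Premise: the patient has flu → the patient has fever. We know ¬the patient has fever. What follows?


Modus tollens: P → Q, ¬Q ⊢ ¬P
P: the patient has flu
Q: the patient has fever
We have P → Q and Q is false.
By modus tollens, P must be false.

It is not the case that the patient has flu


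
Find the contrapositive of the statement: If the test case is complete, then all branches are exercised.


Original: If the test case is complete, then all branches are exercised
Contrapositive: If ¬Q, then ¬P
Negate Q: not (all branches are exercised)
Negate P: not (the test case is complete)

If not (all branches are exercised), then not (the test case is complete).


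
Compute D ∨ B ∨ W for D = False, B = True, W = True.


D = False, B = True, W = True
Step 1: D ∨ B = False OR True = True
Step 2: True ∨ W = True OR True = True
OR is true when at least one operand is true.

True


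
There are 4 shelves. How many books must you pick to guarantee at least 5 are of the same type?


Pigeonhole: to guarantee k in one of n categories, need (k-1)×n + 1.
k = 5, n = 4
Minimum = (5-1) × 4 + 1 = 4 × 4 + 1

17


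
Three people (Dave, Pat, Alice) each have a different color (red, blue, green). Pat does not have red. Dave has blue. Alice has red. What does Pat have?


From clues:
  Alice → red
  Dave → blue
By elimination, Pat gets the remaining.

green


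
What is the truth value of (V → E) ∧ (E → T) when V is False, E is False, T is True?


V = False, E = False, T = True
Step 1: V → E is false only when V=True and E=False. Result: True
Step 2: E → T is false only when E=True and T=False. Result: True
Step 3: True ∧ True = True

True


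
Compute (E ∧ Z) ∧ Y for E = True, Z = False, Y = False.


E = True, Z = False, Y = False
Step 1: E ∧ Z = True AND False = False
Step 2: False ∧ Y = False AND False = False
AND is true only when ALL operands are true.

False


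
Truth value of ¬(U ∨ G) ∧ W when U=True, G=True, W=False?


U = True, G = True, W = False
Expression: ¬(U ∨ G) ∧ W
Step 1: U ∨ G = True OR True = True
Step 2: ¬(U ∨ G) = NOT True = False
Step 3: (False) ∧ W = False AND False = False

False


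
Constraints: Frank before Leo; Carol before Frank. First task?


Constraints: Frank before Leo; Carol before Frank
The first task can have nothing scheduled before it, so it must never appear on the right of a 'before'.
Tasks appearing after some 'before': Leo, Frank.
The only task not in that list is Carol → it is first.

Carol


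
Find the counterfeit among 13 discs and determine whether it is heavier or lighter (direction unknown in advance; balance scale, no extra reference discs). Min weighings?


Let n = 13. 26 possibilities (n discs × lighter/heavier); each weighing has 3 outcomes.
Bound for k weighings: say the first weighing puts j discs on each pan. If it tips, the 2j weighed discs remain suspects (each with a known direction) and k-1 weighings give 3^(k-1) outcomes; 3^(k-1) is odd, so 2j ≤ 3^(k-1) - 1. If it balances, the n - 2j unweighed discs remain with direction unknown: 2(n - 2j) ≤ 3^(k-1) - 1 by the same parity argument. Adding, n ≤ (3^(k-1) - 1) + (3^(k-1) - 1)/2 = (3^k - 3)/2, and the classical three-group strategy achieves this (3 discs in 2 weighings, 12 in 3, 39 in 4, 120 in 5).
So we need the smallest k with (3^k - 3)/2 ≥ 13.
k = 3: (3^3 - 3)/2 = 12 < 13 ✗
k = 4: (3^4 - 3)/2 = 39 ≥ 13 ✓

4


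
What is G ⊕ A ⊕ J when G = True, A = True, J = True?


G = True, A = True, J = True
Step 1: G ⊕ A = True XOR True = False
Step 2: False ⊕ J = False XOR True = True
XOR is true when an odd number of operands are true.

True


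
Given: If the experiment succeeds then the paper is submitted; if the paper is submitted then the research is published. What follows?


Hypothetical syllogism: P → Q, Q → R ⊢ P → R
Premise 1: the experiment succeeds → the paper is submitted
Premise 2: the paper is submitted → the research is published
Chain the implications: the middle term (the paper is submitted) links the two.
Conclusion: If the experiment succeeds, then the research is published.

If the experiment succeeds, then the research is published.


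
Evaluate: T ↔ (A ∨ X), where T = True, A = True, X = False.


T = True, A = True, X = False
Step 1: A ∨ X = True OR False = True
Step 2: T ↔ (True): true when both sides have same truth value.
Result: True ↔ True = True

True


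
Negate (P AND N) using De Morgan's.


De Morgan's law: ¬(P ∧ Q) ≡ ¬P ∨ ¬Q
¬(P ∧ N) = ¬P ∨ ¬N

¬P ∨ ¬N


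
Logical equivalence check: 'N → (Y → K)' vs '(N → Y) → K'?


Expression 1: N → (Y → K)
Expression 2: (N → Y) → K
Truth table (N Y K | Expr1 Expr2):
  T T T |   T     T
  T T F |   F     F
  T F T |   T     T
  T F F |   T     T
  F T T |   T     T
  F T F |   T     F   ← differ
  F F T |   T     T
  F F F |   T     F   ← differ
Counterexample: N=F, Y=T, K=F gives Expr1 = T but Expr2 = F, so the expressions are NOT logically equivalent.

No
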